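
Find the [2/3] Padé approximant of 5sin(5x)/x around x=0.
(25 - 875*x**2/12)/(5*x**2/4 + 1)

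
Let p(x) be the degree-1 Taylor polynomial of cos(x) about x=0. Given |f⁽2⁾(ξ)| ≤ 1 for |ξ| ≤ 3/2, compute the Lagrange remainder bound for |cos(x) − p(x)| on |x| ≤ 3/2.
9/8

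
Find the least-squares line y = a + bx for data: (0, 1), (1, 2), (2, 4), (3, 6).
a = 7/10, b = 17/10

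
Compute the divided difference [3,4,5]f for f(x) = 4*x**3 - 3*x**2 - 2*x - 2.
45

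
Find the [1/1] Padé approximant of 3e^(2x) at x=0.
(3*x + 3)/(1 - x)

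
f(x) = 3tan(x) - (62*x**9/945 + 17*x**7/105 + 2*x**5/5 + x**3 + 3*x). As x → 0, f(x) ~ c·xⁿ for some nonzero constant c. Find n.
11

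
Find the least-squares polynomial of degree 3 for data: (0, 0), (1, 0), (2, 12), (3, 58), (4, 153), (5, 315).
23/126 + (-1469/756)x + (-461/252)x² + (80/27)x³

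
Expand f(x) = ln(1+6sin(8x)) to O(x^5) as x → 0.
48*x - 1152*x**2 + 36352*x**3 - 1302528*x**4 + O(x**5)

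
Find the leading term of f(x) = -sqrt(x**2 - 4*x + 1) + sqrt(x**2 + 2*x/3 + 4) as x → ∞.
7/3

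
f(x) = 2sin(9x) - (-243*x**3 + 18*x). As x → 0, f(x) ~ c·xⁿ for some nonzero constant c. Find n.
5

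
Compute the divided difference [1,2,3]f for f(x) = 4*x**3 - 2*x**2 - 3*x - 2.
22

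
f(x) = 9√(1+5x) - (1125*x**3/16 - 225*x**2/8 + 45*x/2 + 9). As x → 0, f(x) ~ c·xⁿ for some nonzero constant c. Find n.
4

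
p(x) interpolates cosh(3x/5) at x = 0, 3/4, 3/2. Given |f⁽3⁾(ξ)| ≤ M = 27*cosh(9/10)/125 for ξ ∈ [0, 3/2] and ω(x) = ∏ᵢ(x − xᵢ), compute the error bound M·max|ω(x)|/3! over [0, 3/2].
27*sqrt(3)*cosh(9/10)/8000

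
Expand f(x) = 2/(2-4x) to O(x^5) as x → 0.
1 + 2*x + 4*x**2 + 8*x**3 + 16*x**4 + O(x**5)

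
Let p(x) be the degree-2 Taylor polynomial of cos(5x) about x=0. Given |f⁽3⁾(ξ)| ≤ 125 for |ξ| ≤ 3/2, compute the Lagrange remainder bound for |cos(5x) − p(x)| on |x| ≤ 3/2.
1125/16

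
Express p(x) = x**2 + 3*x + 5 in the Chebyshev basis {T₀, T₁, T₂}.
(11/2)T₀ + (3)T₁ + (1/2)T₂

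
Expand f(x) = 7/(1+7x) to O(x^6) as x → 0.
7 - 49*x + 343*x**2 - 2401*x**3 + 16807*x**4 - 117649*x**5 + O(x**6)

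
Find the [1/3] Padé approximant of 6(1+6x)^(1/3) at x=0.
(30*x + 6)/(8*x**3/3 - 2*x**2 + 3*x + 1)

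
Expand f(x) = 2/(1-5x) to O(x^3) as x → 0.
2 + 10*x + 50*x**2 + O(x**3)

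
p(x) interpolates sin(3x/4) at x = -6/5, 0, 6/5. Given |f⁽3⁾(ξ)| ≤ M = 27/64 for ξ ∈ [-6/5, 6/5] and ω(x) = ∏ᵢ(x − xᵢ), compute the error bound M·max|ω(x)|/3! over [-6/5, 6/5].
27*sqrt(3)/1000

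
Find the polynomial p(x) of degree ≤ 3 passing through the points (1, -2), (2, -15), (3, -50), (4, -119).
-2*x**3 + x**2 - 2*x + 1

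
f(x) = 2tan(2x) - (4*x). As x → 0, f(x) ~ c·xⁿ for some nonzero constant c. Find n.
3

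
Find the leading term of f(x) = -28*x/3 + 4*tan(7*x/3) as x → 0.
1372*x**3/81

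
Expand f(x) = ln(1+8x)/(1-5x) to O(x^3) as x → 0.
8*x + 8*x**2 + O(x**3)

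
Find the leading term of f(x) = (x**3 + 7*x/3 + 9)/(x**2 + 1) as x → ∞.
x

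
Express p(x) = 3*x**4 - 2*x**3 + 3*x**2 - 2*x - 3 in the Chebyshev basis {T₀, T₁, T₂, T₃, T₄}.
(-3/8)T₀ + (-7/2)T₁ + (3)T₂ + (-1/2)T₃ + (3/8)T₄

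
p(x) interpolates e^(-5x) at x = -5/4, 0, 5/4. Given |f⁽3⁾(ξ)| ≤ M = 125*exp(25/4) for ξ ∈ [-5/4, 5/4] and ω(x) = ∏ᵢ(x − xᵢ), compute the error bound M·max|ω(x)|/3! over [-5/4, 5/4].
15625*sqrt(3)*exp(25/4)/1728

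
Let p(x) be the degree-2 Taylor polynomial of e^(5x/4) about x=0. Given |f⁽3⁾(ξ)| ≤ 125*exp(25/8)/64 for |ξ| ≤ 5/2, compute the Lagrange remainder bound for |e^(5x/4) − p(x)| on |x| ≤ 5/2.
15625*exp(25/8)/3072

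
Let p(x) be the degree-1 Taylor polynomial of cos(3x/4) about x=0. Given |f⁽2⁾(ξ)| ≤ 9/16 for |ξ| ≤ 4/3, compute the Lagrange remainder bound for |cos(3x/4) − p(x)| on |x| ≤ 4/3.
1/2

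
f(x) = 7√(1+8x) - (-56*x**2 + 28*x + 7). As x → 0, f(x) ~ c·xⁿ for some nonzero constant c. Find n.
3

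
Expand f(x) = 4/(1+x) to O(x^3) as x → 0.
4 - 4*x + 4*x**2 + O(x**3)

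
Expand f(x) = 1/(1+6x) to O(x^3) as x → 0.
1 - 6*x + 36*x**2 + O(x**3)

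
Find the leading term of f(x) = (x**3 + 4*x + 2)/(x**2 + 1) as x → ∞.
x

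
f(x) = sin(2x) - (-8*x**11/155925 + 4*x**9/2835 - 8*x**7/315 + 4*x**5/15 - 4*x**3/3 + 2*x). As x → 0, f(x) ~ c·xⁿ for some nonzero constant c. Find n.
13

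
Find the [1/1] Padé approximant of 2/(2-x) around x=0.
1/(1 - x/2)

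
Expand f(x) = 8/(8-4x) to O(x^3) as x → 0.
1 + x/2 + x**2/4 + O(x**3)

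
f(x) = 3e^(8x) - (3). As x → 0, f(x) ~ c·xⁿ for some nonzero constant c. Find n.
1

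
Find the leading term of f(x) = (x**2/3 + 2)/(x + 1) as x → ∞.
x/3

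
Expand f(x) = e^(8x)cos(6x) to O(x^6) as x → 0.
1 + 8*x + 14*x**2 - 176*x**3/3 - 1054*x**4/3 - 12464*x**5/15 + O(x**6)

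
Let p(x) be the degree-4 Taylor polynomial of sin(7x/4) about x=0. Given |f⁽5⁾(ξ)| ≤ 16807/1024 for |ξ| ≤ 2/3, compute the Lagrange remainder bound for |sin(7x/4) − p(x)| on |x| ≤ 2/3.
16807/933120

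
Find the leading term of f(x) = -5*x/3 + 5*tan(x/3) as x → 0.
5*x**3/81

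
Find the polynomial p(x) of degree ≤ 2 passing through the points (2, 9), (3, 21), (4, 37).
2*x**2 + 2*x - 3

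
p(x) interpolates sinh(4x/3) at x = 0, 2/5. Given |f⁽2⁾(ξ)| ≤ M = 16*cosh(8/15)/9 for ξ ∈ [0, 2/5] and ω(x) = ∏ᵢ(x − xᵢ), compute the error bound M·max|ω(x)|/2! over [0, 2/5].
8*cosh(8/15)/225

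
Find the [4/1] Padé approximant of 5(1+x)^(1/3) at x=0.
(5*x**4/243 - 8*x**3/81 + 2*x**2/3 + 16*x/3 + 5)/(11*x/15 + 1)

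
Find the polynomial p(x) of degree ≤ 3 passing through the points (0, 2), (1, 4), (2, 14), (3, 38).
x**3 + x**2 + 2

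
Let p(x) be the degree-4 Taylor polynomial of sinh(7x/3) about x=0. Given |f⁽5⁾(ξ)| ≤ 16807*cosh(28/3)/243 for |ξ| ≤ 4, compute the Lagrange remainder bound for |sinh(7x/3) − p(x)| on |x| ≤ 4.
2151296*cosh(28/3)/3645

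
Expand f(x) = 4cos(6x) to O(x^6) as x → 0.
4 - 72*x**2 + 216*x**4 + O(x**6)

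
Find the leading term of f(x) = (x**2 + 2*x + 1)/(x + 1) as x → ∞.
x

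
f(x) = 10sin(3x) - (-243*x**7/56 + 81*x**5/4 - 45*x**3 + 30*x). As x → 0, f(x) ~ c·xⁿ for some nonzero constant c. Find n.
9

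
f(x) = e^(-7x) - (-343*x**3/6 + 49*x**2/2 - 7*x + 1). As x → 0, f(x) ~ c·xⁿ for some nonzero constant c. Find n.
4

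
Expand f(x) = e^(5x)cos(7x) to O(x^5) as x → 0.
1 + 5*x - 12*x**2 - 305*x**3/3 - 1081*x**4/6 + O(x**5)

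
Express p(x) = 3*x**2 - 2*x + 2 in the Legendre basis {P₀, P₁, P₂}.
(3)P₀ + (-2)P₁ + (2)P₂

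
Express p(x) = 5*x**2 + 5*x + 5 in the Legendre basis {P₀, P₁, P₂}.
(20/3)P₀ + (5)P₁ + (10/3)P₂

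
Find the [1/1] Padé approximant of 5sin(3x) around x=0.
15*x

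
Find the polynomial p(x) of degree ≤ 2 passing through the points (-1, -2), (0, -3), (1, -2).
x**2 - 3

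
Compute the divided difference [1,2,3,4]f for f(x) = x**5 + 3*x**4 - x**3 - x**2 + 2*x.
94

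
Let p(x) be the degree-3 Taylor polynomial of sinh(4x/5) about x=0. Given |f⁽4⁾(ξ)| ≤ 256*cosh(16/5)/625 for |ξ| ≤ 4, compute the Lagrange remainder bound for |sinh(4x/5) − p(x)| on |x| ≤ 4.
8192*cosh(16/5)/1875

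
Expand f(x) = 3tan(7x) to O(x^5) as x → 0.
21*x + 343*x**3 + O(x**5)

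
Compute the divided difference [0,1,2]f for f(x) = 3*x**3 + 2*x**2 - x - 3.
11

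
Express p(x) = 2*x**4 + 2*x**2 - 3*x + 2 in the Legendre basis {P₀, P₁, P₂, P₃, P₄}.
(46/15)P₀ + (-3)P₁ + (52/21)P₂ + (16/35)P₄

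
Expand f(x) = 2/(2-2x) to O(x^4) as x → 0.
1 + x + x**2 + x**3 + O(x**4)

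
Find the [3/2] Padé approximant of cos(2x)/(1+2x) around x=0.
(14*x**3/3 - 7*x**2/3 - 2*x + 1)/(1 - 13*x**2/3)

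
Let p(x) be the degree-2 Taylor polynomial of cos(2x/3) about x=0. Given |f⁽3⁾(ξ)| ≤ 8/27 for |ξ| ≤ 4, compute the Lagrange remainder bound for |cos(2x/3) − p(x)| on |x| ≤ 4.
256/81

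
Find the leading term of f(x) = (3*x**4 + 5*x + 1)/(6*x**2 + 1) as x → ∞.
x**2/2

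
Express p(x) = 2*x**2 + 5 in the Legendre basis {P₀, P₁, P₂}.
(17/3)P₀ + (4/3)P₂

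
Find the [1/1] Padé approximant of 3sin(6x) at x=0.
18*x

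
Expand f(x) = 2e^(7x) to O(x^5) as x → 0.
2 + 14*x + 49*x**2 + 343*x**3/3 + 2401*x**4/12 + O(x**5)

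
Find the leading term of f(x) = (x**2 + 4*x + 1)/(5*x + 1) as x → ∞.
x/5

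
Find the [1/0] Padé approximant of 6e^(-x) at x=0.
6 - 6*x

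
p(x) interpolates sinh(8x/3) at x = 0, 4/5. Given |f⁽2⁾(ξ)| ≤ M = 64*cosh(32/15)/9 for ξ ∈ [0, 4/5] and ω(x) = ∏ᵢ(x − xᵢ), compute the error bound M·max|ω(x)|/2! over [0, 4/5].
128*cosh(32/15)/225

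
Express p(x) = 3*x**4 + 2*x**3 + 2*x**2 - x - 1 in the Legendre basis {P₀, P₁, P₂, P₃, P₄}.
(4/15)P₀ + (1/5)P₁ + (64/21)P₂ + (4/5)P₃ + (24/35)P₄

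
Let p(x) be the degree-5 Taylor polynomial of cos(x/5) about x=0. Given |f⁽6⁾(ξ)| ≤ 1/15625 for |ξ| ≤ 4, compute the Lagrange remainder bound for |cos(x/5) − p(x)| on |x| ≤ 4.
256/703125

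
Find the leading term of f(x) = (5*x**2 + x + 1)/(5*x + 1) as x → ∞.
x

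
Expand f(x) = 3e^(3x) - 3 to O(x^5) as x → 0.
9*x + 27*x**2/2 + 27*x**3/2 + 81*x**4/8 + O(x**5)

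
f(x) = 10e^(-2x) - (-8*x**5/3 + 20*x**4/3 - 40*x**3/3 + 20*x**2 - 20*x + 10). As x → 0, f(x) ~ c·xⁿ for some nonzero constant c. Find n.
6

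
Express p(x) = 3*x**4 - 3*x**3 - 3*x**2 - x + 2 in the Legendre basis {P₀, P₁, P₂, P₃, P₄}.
(8/5)P₀ + (-14/5)P₁ + (-2/7)P₂ + (-6/5)P₃ + (24/35)P₄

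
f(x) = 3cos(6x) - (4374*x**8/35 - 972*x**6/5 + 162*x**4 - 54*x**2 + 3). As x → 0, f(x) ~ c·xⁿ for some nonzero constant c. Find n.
10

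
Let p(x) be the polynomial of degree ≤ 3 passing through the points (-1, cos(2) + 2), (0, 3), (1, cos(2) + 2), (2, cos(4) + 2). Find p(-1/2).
cos(4)/16 + 47/16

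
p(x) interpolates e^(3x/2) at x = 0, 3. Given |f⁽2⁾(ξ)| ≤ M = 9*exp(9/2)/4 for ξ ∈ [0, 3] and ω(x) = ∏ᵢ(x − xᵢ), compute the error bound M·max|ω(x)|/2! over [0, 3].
81*exp(9/2)/32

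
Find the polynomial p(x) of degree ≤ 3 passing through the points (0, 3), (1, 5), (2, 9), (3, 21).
x**3 - 2*x**2 + 3*x + 3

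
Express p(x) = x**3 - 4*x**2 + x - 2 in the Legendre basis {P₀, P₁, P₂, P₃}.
(-10/3)P₀ + (8/5)P₁ + (-8/3)P₂ + (2/5)P₃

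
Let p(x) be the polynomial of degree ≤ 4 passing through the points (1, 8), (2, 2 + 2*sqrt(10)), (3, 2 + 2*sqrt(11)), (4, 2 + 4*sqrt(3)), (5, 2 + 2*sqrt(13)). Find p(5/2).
-5*sqrt(3)/8 + 3*sqrt(13)/64 + 113/64 + 15*sqrt(10)/16 + 45*sqrt(11)/32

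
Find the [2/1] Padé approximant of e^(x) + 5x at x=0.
(-3*x**2/2 + 17*x/3 + 1)/(1 - x/3)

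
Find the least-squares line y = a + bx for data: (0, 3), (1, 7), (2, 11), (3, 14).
a = 16/5, b = 37/10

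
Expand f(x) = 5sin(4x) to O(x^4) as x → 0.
20*x - 160*x**3/3 + O(x**4)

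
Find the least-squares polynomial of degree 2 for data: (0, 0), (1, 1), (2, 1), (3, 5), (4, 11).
2/5 + (-7/5)x + x²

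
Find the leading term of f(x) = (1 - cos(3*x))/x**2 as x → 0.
9/2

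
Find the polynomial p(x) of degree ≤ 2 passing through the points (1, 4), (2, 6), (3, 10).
x**2 - x + 4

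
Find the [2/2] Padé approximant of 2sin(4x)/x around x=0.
(8 - 224*x**2/15)/(4*x**2/5 + 1)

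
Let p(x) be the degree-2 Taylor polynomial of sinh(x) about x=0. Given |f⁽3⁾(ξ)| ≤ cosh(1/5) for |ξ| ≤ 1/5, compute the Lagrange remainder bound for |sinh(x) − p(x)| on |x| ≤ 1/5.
cosh(1/5)/750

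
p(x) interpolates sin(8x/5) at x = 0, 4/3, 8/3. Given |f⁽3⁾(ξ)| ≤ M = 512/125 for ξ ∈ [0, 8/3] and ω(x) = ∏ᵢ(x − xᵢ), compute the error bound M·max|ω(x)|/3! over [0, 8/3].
32768*sqrt(3)/91125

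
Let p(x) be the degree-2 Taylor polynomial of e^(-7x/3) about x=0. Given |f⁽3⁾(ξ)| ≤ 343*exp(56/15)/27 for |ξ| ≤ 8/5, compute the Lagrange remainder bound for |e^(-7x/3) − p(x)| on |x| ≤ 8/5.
87808*exp(56/15)/10125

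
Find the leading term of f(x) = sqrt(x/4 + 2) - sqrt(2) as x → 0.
sqrt(2)*x/16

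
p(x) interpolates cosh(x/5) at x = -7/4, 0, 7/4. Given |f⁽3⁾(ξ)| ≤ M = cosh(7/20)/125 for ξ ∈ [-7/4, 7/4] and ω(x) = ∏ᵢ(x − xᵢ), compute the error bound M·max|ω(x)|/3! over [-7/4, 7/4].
343*sqrt(3)*cosh(7/20)/216000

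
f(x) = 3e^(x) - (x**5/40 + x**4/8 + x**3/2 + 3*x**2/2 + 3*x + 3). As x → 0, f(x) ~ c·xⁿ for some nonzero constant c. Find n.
6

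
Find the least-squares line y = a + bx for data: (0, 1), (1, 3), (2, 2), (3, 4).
a = 13/10, b = 4/5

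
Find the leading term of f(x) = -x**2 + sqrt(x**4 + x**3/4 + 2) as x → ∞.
x/8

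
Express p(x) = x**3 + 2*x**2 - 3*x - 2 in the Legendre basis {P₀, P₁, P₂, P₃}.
(-4/3)P₀ + (-12/5)P₁ + (4/3)P₂ + (2/5)P₃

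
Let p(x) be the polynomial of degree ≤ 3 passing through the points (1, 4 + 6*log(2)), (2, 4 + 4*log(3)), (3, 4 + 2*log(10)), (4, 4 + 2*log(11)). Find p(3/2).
4 + log(54*11**(1/8)*2**(1/4)*3**(3/4)*5**(3/8)/5)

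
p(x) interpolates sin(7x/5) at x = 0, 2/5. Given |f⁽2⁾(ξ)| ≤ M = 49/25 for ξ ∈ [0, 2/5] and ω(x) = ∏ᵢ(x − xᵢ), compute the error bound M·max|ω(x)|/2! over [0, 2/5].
49/1250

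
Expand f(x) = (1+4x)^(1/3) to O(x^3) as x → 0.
1 + 4*x/3 - 16*x**2/9 + O(x**3)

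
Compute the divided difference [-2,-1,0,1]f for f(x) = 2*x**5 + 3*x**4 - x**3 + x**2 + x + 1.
3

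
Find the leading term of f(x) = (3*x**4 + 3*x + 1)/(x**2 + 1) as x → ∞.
3*x**2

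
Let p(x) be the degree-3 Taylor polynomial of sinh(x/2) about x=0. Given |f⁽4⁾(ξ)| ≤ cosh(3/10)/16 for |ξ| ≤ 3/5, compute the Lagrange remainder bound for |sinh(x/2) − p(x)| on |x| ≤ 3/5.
27*cosh(3/10)/80000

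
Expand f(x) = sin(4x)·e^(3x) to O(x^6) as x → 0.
4*x + 12*x**2 + 22*x**3/3 - 14*x**4 - 779*x**5/30 + O(x**6)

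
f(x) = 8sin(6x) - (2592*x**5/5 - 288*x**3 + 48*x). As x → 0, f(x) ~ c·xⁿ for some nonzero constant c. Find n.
7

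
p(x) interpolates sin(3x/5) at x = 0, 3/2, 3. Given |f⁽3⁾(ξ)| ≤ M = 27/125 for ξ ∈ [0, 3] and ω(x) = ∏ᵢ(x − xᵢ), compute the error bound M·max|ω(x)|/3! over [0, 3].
27*sqrt(3)/1000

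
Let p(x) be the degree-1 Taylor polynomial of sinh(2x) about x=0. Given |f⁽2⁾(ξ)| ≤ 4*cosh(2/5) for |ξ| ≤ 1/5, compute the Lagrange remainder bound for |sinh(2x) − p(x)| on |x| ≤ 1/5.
2*cosh(2/5)/25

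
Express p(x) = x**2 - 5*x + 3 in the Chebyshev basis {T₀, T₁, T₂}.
(7/2)T₀ + (-5)T₁ + (1/2)T₂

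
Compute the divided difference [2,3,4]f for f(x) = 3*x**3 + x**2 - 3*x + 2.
28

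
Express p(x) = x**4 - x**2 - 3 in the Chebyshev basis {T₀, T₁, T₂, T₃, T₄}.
(-25/8)T₀ + (1/8)T₄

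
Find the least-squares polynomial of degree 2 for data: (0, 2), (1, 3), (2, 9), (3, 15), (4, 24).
59/35 + (36/35)x + (8/7)x²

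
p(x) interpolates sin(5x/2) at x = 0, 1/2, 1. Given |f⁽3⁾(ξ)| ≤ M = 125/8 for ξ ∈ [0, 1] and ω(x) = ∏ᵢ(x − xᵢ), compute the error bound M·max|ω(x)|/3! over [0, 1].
125*sqrt(3)/1728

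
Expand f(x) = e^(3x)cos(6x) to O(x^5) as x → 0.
1 + 3*x - 27*x**2/2 - 99*x**3/2 - 189*x**4/8 + O(x**5)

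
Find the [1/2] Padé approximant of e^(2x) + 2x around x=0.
(74*x/21 + 1)/(-2*x**2/21 - 10*x/21 + 1)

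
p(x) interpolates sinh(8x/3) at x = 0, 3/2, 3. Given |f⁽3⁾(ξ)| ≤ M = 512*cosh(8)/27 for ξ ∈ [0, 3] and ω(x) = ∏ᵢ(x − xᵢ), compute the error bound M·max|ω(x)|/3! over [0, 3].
64*sqrt(3)*cosh(8)/27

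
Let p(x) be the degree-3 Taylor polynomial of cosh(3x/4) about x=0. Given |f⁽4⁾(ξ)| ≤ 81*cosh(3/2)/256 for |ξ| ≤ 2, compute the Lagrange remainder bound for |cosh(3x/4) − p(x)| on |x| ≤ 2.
27*cosh(3/2)/128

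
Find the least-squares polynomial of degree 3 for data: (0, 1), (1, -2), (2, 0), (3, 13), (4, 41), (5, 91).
62/63 + (-1409/378)x + (-37/252)x² + (97/108)x³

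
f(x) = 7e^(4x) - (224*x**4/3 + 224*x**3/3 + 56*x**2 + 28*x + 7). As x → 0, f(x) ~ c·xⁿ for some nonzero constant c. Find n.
5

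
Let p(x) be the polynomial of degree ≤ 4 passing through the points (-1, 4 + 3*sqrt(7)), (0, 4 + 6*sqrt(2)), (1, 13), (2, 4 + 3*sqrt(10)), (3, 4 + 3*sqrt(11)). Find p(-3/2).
-315*sqrt(2)/16 - 135*sqrt(10)/32 + 105*sqrt(11)/128 + 945*sqrt(7)/128 + 1957/64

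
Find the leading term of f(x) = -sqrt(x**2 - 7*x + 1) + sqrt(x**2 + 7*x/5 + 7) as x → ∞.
21/5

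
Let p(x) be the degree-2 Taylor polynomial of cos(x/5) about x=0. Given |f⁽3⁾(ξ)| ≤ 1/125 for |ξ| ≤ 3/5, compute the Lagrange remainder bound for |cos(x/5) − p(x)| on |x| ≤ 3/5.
9/31250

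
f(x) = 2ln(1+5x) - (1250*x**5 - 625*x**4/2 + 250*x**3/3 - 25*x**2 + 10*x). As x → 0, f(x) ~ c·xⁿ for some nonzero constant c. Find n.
6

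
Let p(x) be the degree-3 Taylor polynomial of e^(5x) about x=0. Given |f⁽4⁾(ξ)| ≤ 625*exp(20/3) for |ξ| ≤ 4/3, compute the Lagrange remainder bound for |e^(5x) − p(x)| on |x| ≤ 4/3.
20000*exp(20/3)/243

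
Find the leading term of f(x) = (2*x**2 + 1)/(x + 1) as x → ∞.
2*x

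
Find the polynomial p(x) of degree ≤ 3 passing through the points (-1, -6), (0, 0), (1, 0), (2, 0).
x**3 - 3*x**2 + 2*x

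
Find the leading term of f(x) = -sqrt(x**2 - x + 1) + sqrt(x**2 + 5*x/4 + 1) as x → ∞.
9/8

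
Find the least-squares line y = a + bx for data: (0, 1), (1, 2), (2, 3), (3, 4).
a = 1, b = 1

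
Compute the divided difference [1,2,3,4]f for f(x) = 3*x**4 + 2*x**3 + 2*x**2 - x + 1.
32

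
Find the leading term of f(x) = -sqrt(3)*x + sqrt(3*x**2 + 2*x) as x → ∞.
sqrt(3)/3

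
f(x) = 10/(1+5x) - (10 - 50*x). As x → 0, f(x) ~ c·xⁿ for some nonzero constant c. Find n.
2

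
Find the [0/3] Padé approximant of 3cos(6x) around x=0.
3/(18*x**2 + 1)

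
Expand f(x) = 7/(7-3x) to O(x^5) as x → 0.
1 + 3*x/7 + 9*x**2/49 + 27*x**3/343 + 81*x**4/2401 + O(x**5)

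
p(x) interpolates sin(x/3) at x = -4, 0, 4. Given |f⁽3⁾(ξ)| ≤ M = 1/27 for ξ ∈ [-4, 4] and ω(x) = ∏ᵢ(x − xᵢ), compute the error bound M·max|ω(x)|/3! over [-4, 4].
64*sqrt(3)/729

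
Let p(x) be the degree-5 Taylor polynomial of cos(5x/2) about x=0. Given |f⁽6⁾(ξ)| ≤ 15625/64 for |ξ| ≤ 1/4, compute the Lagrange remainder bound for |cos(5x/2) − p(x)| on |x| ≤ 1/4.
3125/37748736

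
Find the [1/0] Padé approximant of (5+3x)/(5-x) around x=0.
4*x/5 + 1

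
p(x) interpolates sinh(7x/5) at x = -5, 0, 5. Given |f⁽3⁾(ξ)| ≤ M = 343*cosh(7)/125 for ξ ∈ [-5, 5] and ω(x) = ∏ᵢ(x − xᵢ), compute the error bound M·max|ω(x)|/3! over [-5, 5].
343*sqrt(3)*cosh(7)/27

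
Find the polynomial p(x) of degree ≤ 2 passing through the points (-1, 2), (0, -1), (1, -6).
-x**2 - 4*x - 1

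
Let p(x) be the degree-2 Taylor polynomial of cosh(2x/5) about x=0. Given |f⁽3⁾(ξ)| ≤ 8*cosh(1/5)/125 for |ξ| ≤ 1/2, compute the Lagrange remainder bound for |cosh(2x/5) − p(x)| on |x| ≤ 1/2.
cosh(1/5)/750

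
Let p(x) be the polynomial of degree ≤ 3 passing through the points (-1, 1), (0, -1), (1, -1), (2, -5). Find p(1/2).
-7/8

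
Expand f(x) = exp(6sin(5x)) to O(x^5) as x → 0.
1 + 30*x + 450*x**2 + 4375*x**3 + 30000*x**4 + O(x**5)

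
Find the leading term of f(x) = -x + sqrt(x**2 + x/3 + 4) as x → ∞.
1/6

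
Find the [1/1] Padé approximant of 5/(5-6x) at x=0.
1/(1 - 6*x/5)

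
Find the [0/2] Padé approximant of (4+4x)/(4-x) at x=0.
1/(5*x**2/4 - 5*x/4 + 1)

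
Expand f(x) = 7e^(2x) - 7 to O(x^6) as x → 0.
14*x + 14*x**2 + 28*x**3/3 + 14*x**4/3 + 28*x**5/15 + O(x**6)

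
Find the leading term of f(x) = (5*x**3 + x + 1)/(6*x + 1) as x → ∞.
5*x**2/6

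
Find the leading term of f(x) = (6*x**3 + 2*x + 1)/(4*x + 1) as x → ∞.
3*x**2/2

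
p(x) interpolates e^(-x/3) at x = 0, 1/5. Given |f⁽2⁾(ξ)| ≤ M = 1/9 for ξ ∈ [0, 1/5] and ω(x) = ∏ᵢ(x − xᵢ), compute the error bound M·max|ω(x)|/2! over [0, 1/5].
1/1800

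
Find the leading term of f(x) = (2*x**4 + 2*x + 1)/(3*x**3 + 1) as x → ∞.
2*x/3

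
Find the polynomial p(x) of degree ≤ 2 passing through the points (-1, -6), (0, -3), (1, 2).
x**2 + 4*x - 3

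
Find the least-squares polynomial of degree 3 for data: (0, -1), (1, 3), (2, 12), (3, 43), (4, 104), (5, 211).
-113/126 + (467/108)x + (-377/126)x² + (229/108)x³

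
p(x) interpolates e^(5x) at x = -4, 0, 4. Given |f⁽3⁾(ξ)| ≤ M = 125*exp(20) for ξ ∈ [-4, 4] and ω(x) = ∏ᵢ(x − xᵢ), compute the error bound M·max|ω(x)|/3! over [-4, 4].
8000*sqrt(3)*exp(20)/27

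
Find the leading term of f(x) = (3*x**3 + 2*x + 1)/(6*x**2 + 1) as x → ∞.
x/2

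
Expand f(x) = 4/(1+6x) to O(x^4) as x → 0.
4 - 24*x + 144*x**2 - 864*x**3 + O(x**4)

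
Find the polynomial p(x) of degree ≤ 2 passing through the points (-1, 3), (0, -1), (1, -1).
2*x**2 - 2*x - 1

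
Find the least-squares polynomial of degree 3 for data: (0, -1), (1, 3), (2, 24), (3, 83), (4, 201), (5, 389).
-43/63 + (-305/378)x + (73/126)x² + (82/27)x³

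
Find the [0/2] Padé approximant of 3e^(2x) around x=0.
3/(2*x**2 - 2*x + 1)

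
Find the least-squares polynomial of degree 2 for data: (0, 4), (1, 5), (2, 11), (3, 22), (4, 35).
131/35 + (-27/70)x + (29/14)x²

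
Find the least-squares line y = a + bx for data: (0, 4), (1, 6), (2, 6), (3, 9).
a = 4, b = 3/2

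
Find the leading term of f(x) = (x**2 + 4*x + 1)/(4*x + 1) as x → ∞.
x/4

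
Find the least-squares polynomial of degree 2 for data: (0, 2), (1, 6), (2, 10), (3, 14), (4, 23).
17/7 + (15/7)x + (5/7)x²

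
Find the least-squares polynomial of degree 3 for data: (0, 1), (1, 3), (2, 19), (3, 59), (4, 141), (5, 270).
23/21 + (-137/126)x + (71/84)x² + (73/36)x³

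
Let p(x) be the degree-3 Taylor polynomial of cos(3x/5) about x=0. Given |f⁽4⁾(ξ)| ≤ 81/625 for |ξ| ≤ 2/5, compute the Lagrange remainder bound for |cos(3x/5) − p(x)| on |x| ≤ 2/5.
54/390625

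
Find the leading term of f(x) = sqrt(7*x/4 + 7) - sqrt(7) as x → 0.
sqrt(7)*x/8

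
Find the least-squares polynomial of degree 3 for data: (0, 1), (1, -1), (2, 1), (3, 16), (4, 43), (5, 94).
62/63 + (-529/189)x + (-55/252)x² + (97/108)x³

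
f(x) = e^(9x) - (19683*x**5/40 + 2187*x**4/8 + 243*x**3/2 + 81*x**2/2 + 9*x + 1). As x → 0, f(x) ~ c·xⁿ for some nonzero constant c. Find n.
6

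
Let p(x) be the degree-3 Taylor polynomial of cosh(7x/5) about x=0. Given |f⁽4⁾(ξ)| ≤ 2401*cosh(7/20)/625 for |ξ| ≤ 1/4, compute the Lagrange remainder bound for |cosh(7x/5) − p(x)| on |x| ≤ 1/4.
2401*cosh(7/20)/3840000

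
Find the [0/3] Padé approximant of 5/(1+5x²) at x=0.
5/(5*x**2 + 1)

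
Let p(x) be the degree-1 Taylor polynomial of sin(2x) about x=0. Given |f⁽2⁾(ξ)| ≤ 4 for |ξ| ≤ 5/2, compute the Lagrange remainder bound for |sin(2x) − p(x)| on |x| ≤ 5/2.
25/2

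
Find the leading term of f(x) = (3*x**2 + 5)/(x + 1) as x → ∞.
3*x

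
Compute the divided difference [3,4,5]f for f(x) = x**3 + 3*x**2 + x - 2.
15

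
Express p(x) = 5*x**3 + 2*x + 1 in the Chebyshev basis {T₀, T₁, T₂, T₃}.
T₀ + (23/4)T₁ + (5/4)T₃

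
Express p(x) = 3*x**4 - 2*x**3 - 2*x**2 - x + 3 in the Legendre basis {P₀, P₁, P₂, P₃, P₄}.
(44/15)P₀ + (-11/5)P₁ + (8/21)P₂ + (-4/5)P₃ + (24/35)P₄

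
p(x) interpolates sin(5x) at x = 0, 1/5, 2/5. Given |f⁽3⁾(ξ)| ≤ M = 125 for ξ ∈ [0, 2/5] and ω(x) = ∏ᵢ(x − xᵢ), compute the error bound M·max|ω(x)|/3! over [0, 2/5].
sqrt(3)/27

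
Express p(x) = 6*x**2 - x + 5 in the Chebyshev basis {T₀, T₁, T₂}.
(8)T₀ - T₁ + (3)T₂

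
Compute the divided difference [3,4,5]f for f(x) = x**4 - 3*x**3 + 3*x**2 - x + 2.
64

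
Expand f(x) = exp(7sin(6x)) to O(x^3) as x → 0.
1 + 42*x + 882*x**2 + O(x**3)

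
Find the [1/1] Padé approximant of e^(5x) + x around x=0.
(47*x/12 + 1)/(1 - 25*x/12)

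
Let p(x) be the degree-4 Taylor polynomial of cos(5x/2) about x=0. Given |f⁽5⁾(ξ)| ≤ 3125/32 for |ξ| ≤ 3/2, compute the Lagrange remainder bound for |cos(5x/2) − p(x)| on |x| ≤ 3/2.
50625/8192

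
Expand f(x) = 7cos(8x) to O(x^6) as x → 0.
7 - 224*x**2 + 3584*x**4/3 + O(x**6)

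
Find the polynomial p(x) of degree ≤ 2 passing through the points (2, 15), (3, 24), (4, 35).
x**2 + 4*x + 3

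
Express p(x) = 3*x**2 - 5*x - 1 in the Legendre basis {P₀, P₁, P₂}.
(-5)P₁ + (2)P₂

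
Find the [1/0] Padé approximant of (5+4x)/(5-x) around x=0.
x + 1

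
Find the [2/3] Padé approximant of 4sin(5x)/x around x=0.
(20 - 175*x**2/3)/(5*x**2/4 + 1)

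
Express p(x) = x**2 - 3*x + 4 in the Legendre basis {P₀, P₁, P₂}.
(13/3)P₀ + (-3)P₁ + (2/3)P₂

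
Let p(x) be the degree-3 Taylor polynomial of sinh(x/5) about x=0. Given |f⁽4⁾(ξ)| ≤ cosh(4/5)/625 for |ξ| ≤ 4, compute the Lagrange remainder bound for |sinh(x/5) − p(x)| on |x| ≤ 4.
32*cosh(4/5)/1875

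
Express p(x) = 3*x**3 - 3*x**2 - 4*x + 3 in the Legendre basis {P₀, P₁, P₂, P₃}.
(2)P₀ + (-11/5)P₁ + (-2)P₂ + (6/5)P₃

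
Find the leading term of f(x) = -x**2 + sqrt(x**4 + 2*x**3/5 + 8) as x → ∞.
x/5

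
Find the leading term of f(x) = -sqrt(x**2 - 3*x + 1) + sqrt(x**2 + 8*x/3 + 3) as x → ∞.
17/6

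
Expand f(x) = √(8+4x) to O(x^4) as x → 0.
2*sqrt(2) + sqrt(2)*x/2 - sqrt(2)*x**2/16 + sqrt(2)*x**3/64 + O(x**4)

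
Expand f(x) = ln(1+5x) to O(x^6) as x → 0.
5*x - 25*x**2/2 + 125*x**3/3 - 625*x**4/4 + 625*x**5 + O(x**6)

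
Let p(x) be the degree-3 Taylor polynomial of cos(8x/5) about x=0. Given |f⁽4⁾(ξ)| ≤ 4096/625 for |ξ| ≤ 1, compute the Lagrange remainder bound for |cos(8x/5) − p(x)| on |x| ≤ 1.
512/1875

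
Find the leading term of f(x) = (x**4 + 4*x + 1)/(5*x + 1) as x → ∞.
x**3/5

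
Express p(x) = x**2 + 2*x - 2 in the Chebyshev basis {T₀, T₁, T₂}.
(-3/2)T₀ + (2)T₁ + (1/2)T₂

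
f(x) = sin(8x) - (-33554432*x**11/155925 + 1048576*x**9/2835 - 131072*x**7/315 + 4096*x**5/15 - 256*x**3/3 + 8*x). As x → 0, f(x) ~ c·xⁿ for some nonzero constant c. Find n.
13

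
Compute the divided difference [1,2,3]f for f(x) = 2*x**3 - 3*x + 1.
12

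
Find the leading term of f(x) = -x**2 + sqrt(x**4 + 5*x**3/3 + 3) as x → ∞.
5*x/6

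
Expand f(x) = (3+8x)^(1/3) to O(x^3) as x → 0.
3**(1/3) + 8*3**(1/3)*x/9 - 64*3**(1/3)*x**2/81 + O(x**3)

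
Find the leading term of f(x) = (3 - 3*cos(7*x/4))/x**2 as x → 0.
147/32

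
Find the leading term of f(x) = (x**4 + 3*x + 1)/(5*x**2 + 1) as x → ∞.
x**2/5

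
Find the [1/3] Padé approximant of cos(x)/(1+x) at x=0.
(1 - 5*x/12)/(7*x**3/24 + x**2/12 + 7*x/12 + 1)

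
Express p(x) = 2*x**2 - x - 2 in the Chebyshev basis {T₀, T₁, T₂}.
-T₀ - T₁ + T₂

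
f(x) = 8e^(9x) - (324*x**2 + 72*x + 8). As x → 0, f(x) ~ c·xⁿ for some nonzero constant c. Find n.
3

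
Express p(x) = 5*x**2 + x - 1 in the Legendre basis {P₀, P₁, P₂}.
(2/3)P₀ + P₁ + (10/3)P₂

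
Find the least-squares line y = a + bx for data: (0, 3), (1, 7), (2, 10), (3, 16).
a = 27/10, b = 21/5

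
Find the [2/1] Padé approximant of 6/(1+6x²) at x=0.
6 - 36*x**2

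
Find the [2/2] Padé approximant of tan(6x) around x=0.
6*x/(1 - 12*x**2)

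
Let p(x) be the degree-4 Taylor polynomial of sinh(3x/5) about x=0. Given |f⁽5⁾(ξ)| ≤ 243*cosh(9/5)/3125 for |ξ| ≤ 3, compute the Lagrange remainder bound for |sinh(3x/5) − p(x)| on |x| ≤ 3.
19683*cosh(9/5)/125000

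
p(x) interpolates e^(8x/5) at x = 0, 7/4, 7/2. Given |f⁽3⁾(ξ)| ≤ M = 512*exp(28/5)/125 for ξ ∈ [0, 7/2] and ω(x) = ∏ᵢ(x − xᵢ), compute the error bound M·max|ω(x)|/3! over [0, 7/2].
2744*sqrt(3)*exp(28/5)/3375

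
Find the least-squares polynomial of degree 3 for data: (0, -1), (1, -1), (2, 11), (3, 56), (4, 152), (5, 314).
-11/14 + (-51/28)x + (-57/28)x² + (3)x³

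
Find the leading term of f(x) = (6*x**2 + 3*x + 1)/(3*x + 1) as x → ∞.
2*x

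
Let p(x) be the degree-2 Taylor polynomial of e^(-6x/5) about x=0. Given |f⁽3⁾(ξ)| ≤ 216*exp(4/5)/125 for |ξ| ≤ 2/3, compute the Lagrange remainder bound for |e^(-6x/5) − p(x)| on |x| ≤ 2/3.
32*exp(4/5)/375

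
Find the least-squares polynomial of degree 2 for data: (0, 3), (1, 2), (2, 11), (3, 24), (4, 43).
87/35 + (-83/35)x + (22/7)x²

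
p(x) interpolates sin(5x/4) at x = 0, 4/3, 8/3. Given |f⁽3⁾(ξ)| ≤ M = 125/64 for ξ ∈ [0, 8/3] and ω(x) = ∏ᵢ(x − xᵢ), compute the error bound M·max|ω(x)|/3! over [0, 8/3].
125*sqrt(3)/729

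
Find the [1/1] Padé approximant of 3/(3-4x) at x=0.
1/(1 - 4*x/3)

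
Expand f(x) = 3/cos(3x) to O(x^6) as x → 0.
3 + 27*x**2/2 + 405*x**4/8 + O(x**6)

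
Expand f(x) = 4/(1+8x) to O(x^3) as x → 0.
4 - 32*x + 256*x**2 + O(x**3)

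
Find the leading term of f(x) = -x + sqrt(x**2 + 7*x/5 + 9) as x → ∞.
7/10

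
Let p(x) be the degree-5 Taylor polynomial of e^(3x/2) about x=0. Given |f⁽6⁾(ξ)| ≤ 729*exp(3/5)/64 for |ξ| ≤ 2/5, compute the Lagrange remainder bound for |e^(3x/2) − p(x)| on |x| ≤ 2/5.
81*exp(3/5)/1250000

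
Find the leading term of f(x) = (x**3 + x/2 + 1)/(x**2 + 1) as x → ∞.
x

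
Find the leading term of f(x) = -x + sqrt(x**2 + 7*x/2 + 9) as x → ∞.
7/4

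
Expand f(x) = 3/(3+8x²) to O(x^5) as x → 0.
1 - 8*x**2/3 + 64*x**4/9 + O(x**5)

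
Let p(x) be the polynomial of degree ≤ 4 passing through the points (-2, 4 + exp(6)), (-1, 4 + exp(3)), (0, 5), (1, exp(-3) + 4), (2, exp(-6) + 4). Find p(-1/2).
((-5*exp(6) + 602 + 60*exp(3))*exp(6) - 20*exp(3) + 3)*exp(-6)/128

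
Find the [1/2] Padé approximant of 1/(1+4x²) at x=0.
1/(4*x**2 + 1)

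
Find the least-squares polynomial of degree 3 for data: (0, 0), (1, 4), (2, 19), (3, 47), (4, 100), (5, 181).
-1/9 + (865/378)x + (299/252)x² + (121/108)x³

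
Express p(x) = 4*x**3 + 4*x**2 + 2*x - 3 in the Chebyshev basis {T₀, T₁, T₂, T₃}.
-T₀ + (5)T₁ + (2)T₂ + T₃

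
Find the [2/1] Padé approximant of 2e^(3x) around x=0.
(3*x**2 + 4*x + 2)/(1 - x)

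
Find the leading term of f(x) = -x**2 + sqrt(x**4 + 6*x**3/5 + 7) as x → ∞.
3*x/5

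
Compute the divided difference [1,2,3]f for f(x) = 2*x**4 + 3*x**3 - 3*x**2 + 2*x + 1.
65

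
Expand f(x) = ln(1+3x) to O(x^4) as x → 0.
3*x - 9*x**2/2 + 9*x**3 + O(x**4)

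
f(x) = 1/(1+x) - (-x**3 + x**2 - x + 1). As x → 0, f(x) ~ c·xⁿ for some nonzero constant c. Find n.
4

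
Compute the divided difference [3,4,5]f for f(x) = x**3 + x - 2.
12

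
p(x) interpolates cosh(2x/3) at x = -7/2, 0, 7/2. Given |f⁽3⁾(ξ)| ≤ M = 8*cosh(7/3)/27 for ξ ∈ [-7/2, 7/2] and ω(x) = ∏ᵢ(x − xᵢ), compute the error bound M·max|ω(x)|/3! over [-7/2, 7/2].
343*sqrt(3)*cosh(7/3)/729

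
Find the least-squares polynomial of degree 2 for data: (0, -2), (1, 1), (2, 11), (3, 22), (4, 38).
-82/35 + (167/70)x + (27/14)x²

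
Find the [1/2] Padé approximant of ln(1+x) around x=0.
x/(-x**2/12 + x/2 + 1)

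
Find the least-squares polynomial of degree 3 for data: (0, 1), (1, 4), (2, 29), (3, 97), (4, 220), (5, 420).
131/126 + (-2405/756)x + (377/126)x² + (311/108)x³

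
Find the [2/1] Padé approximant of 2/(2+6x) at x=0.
1/(3*x + 1)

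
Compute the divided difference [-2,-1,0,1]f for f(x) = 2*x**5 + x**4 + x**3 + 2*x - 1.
9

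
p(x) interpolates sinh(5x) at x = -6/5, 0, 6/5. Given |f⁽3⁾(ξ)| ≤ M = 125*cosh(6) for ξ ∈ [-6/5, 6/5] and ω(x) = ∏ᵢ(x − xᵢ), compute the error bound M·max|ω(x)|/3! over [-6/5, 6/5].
8*sqrt(3)*cosh(6)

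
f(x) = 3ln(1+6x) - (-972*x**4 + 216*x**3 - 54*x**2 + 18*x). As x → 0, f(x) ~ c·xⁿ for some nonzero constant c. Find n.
5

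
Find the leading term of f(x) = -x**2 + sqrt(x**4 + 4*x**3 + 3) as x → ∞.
2*x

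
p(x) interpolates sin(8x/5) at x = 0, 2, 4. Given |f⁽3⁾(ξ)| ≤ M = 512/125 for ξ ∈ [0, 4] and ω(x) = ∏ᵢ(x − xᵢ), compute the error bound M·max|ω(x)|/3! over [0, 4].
4096*sqrt(3)/3375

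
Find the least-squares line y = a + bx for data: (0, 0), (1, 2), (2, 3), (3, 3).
a = 1/2, b = 1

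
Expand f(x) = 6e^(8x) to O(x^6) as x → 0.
6 + 48*x + 192*x**2 + 512*x**3 + 1024*x**4 + 8192*x**5/5 + O(x**6)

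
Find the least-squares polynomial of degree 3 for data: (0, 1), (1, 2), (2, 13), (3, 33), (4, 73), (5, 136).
7/9 + (64/189)x + (101/126)x² + (49/54)x³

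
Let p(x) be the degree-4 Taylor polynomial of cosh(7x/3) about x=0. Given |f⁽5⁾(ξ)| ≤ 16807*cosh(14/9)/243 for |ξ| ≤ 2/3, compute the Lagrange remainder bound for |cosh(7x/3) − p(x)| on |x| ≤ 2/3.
67228*cosh(14/9)/885735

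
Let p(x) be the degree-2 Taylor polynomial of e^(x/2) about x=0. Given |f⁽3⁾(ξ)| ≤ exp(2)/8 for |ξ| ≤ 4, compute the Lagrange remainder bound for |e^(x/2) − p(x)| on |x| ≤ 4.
4*exp(2)/3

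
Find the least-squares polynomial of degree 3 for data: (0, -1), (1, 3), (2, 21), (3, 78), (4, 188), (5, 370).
-13/18 + (211/756)x + (-149/252)x² + (83/27)x³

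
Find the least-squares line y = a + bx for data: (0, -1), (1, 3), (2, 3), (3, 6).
a = -2/5, b = 21/10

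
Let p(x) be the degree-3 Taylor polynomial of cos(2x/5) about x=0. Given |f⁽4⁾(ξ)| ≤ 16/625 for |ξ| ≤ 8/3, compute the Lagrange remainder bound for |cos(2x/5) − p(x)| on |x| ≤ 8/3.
8192/151875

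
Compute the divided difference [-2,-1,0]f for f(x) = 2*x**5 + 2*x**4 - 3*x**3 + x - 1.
-7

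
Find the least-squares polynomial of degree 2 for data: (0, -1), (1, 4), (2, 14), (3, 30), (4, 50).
-37/35 + (88/35)x + (18/7)x²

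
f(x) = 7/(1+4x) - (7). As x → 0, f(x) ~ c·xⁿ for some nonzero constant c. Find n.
1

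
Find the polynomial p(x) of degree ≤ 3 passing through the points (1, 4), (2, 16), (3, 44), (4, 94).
x**3 + 2*x**2 - x + 2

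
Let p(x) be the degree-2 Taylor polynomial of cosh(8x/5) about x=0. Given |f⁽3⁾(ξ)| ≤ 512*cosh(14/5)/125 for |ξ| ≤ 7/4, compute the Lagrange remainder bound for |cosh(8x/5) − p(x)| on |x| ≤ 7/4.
1372*cosh(14/5)/375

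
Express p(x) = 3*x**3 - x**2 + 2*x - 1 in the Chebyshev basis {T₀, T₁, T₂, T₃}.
(-3/2)T₀ + (17/4)T₁ + (-1/2)T₂ + (3/4)T₃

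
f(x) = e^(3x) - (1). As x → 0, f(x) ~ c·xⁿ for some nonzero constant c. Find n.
1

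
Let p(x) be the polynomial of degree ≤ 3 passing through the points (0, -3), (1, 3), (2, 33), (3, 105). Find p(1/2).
-15/8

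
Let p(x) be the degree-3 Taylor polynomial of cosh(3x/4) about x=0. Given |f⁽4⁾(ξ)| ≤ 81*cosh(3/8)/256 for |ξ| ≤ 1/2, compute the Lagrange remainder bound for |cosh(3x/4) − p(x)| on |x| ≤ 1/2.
27*cosh(3/8)/32768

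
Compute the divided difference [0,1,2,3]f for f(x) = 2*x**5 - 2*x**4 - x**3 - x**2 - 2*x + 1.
37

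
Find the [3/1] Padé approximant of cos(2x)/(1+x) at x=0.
(2*x**3/3 - 4*x**2/3 - 2*x/3 + 1)/(x/3 + 1)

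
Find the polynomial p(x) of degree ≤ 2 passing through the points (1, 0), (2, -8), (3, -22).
-3*x**2 + x + 2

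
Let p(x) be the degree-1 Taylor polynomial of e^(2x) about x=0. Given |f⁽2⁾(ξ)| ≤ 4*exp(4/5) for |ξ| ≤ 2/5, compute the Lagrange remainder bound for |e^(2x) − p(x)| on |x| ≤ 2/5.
8*exp(4/5)/25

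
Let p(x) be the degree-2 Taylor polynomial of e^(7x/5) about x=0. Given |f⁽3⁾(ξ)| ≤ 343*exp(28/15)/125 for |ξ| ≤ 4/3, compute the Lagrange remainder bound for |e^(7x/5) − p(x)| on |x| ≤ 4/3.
10976*exp(28/15)/10125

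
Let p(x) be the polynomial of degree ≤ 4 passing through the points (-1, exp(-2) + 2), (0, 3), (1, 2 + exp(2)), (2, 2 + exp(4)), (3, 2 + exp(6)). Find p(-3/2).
(315 + (-180*exp(4) - 164 + 378*exp(2) + 35*exp(6))*exp(2))*exp(-2)/128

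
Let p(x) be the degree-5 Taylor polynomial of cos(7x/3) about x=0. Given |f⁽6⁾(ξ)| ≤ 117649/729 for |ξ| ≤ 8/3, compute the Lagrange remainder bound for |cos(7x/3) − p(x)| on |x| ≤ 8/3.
1927561216/23914845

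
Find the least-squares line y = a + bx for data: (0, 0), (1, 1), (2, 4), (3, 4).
a = 0, b = 3/2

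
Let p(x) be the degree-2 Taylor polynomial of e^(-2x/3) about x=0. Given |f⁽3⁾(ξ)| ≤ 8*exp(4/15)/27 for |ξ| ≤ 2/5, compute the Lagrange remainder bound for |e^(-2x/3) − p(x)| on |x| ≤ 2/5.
32*exp(4/15)/10125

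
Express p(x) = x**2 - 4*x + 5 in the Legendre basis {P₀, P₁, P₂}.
(16/3)P₀ + (-4)P₁ + (2/3)P₂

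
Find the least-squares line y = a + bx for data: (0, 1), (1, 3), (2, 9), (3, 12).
a = 2/5, b = 39/10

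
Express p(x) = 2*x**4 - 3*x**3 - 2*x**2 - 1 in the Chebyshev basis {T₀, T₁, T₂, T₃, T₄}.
(-5/4)T₀ + (-9/4)T₁ + (-3/4)T₃ + (1/4)T₄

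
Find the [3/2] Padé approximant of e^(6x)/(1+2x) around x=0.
(-36*x**3/5 - 9*x**2/5 + 1)/(21*x**2/5 - 4*x + 1)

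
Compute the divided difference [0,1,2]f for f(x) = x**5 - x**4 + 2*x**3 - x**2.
13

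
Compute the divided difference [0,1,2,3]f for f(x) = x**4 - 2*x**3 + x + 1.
4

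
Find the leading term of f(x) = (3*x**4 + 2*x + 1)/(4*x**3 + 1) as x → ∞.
3*x/4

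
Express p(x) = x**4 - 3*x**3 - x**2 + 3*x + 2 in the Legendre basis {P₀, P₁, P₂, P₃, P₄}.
(28/15)P₀ + (6/5)P₁ + (-2/21)P₂ + (-6/5)P₃ + (8/35)P₄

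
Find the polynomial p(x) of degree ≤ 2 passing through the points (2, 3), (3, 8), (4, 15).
x**2 - 1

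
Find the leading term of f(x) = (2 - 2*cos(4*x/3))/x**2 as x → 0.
16/9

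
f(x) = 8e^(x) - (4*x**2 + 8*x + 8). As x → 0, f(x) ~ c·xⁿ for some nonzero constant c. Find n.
3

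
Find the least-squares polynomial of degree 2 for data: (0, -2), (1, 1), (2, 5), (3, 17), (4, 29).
-66/35 + (13/35)x + (13/7)x²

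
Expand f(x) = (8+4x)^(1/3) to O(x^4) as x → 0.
2 + x/3 - x**2/18 + 5*x**3/324 + O(x**4)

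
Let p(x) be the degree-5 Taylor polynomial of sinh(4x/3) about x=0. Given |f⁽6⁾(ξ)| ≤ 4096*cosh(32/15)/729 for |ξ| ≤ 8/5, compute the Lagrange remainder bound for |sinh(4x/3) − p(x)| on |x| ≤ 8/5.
67108864*cosh(32/15)/512578125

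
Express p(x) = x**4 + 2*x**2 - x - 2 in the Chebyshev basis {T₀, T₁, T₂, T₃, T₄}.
(-5/8)T₀ - T₁ + (3/2)T₂ + (1/8)T₄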